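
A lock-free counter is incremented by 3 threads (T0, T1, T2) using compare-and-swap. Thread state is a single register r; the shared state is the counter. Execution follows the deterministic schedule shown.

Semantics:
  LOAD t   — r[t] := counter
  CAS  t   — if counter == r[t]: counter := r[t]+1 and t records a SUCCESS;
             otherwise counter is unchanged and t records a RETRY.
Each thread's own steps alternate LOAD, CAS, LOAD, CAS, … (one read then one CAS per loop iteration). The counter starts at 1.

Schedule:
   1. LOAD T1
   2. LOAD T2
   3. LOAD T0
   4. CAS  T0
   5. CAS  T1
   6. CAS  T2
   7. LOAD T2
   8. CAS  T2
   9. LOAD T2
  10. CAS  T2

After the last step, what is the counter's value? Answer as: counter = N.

T1 LOAD — after: cnt=1, r=1 — load
T2 LOAD — after: cnt=1, r=1 — load
T0 LOAD — after: cnt=1, r=1 — load
T0 CAS — after: cnt=2, r=1 — ok
T1 CAS — after: cnt=2, r=1 — retry
T2 CAS — after: cnt=2, r=1 — retry
T2 LOAD — after: cnt=2, r=2 — load
T2 CAS — after: cnt=3, r=2 — ok
T2 LOAD — after: cnt=3, r=3 — load
T2 CAS — after: cnt=4, r=3 — ok

counter = 4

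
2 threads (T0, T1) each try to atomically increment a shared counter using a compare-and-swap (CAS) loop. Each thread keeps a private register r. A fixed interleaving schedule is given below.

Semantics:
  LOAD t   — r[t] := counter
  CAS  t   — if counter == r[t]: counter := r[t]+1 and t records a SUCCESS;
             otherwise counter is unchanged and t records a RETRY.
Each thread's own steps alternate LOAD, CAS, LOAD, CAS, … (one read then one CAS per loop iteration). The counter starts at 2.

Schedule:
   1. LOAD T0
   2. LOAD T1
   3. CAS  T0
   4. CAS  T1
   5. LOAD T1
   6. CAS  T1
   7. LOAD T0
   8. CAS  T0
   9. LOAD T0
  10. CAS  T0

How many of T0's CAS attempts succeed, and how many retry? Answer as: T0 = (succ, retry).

1. LOAD T0 → mem=2 r[T0]=2 [LOAD]
2. LOAD T1 → mem=2 r[T1]=2 [LOAD]
3. CAS T0 → mem=3 r[T0]=2 [OK]
4. CAS T1 → mem=3 r[T1]=2 [RETRY]
5. LOAD T1 → mem=3 r[T1]=3 [LOAD]
6. CAS T1 → mem=4 r[T1]=3 [OK]
7. LOAD T0 → mem=4 r[T0]=4 [LOAD]
8. CAS T0 → mem=5 r[T0]=4 [OK]
9. LOAD T0 → mem=5 r[T0]=5 [LOAD]
10. CAS T0 → mem=6 r[T0]=5 [OK]

T0 = (3, 0)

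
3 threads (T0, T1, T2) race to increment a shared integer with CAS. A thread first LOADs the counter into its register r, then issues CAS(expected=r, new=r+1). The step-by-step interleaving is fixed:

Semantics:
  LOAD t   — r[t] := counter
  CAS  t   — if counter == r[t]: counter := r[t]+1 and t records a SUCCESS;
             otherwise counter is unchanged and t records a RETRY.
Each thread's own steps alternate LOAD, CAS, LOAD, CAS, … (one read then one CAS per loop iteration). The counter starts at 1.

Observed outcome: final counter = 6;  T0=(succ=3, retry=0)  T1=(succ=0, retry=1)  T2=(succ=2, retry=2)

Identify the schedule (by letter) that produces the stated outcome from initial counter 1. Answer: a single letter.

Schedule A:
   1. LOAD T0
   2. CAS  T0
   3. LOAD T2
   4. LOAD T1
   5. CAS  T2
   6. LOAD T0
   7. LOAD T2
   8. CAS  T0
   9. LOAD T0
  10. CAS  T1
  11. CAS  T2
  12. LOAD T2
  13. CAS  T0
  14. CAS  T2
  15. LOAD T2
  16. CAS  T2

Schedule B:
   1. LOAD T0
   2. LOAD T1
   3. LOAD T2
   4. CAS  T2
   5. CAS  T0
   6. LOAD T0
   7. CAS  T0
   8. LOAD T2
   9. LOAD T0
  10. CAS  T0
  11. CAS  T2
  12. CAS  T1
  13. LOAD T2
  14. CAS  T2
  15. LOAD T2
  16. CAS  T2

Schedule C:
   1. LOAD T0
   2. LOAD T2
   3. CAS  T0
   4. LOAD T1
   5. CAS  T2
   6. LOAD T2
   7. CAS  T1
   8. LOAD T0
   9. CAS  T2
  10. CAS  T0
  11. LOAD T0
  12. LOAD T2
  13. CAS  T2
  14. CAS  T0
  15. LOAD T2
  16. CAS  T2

Run A:
#1 T0 reads 1
#2 T0 CAS(1→2) writes; counter now 2
#3 T2 reads 2
#4 T1 reads 2
#5 T2 CAS(2→3) writes; counter now 3
#6 T0 reads 3
#7 T2 reads 3
#8 T0 CAS(3→4) writes; counter now 4
#9 T0 reads 4
#10 T1 CAS(2→3) fails; counter now 4
#11 T2 CAS(3→4) fails; counter now 4
#12 T2 reads 4
#13 T0 CAS(4→5) writes; counter now 5
#14 T2 CAS(4→5) fails; counter now 5
#15 T2 reads 5
#16 T2 CAS(5→6) writes; counter now 6

A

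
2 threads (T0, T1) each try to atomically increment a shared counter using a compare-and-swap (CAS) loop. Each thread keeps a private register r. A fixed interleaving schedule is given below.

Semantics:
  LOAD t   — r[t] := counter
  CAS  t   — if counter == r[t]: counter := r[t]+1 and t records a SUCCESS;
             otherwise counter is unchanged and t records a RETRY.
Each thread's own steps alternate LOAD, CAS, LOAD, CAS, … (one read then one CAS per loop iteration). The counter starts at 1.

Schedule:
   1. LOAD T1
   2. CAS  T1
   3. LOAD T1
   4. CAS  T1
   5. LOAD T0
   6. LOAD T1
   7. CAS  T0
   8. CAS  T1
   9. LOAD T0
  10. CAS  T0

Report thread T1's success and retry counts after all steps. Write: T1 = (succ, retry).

T1 = (2, 1)

1. LOAD T1 → mem=1 r[T1]=1 [LOAD]
2. CAS T1 → mem=2 r[T1]=1 [OK]
3. LOAD T1 → mem=2 r[T1]=2 [LOAD]
4. CAS T1 → mem=3 r[T1]=2 [OK]
5. LOAD T0 → mem=3 r[T0]=3 [LOAD]
6. LOAD T1 → mem=3 r[T1]=3 [LOAD]
7. CAS T0 → mem=4 r[T0]=3 [OK]
8. CAS T1 → mem=4 r[T1]=3 [RETRY]
9. LOAD T0 → mem=4 r[T0]=4 [LOAD]
10. CAS T0 → mem=5 r[T0]=4 [OK]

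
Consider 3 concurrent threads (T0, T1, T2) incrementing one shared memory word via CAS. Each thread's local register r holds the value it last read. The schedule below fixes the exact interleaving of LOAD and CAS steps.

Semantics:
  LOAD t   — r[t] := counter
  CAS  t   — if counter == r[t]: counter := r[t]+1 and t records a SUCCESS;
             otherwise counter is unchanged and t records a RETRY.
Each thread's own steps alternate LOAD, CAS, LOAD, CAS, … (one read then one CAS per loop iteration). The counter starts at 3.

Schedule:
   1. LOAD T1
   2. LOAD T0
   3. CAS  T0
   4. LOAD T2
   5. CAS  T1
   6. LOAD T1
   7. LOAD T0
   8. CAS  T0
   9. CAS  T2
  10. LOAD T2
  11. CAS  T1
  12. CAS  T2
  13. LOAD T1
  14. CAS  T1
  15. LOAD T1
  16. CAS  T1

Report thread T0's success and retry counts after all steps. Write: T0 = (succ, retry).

step 1: T1 LOAD ⇒ load; ctr=3 reg=3
step 2: T0 LOAD ⇒ load; ctr=3 reg=3
step 3: T0 CAS ⇒ ok; ctr=4 reg=3
step 4: T2 LOAD ⇒ load; ctr=4 reg=4
step 5: T1 CAS ⇒ retry; ctr=4 reg=3
step 6: T1 LOAD ⇒ load; ctr=4 reg=4
step 7: T0 LOAD ⇒ load; ctr=4 reg=4
step 8: T0 CAS ⇒ ok; ctr=5 reg=4
step 9: T2 CAS ⇒ retry; ctr=5 reg=4
step 10: T2 LOAD ⇒ load; ctr=5 reg=5
step 11: T1 CAS ⇒ retry; ctr=5 reg=4
step 12: T2 CAS ⇒ ok; ctr=6 reg=5
step 13: T1 LOAD ⇒ load; ctr=6 reg=6
step 14: T1 CAS ⇒ ok; ctr=7 reg=6
step 15: T1 LOAD ⇒ load; ctr=7 reg=7
step 16: T1 CAS ⇒ ok; ctr=8 reg=7

T0 = (2, 0)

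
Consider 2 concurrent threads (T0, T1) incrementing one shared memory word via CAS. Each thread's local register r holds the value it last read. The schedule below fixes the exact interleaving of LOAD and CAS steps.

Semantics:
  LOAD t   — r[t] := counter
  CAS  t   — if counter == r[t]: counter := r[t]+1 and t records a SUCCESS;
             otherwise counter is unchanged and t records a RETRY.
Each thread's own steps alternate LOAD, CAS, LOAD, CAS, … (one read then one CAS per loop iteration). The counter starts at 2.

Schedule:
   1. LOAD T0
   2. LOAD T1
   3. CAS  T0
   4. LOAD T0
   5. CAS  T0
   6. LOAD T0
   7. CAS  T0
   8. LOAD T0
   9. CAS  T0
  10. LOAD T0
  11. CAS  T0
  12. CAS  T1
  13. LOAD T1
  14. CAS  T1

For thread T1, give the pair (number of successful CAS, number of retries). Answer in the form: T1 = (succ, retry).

T1 = (1, 1)

[1] T0.load  rd  (counter 2, T0.r 2)
[2] T1.load  rd  (counter 2, T1.r 2)
[3] T0.cas  hit  (counter 3, T0.r 2)
[4] T0.load  rd  (counter 3, T0.r 3)
[5] T0.cas  hit  (counter 4, T0.r 3)
[6] T0.load  rd  (counter 4, T0.r 4)
[7] T0.cas  hit  (counter 5, T0.r 4)
[8] T0.load  rd  (counter 5, T0.r 5)
[9] T0.cas  hit  (counter 6, T0.r 5)
[10] T0.load  rd  (counter 6, T0.r 6)
[11] T0.cas  hit  (counter 7, T0.r 6)
[12] T1.cas  miss  (counter 7, T1.r 2)
[13] T1.load  rd  (counter 7, T1.r 7)
[14] T1.cas  hit  (counter 8, T1.r 7)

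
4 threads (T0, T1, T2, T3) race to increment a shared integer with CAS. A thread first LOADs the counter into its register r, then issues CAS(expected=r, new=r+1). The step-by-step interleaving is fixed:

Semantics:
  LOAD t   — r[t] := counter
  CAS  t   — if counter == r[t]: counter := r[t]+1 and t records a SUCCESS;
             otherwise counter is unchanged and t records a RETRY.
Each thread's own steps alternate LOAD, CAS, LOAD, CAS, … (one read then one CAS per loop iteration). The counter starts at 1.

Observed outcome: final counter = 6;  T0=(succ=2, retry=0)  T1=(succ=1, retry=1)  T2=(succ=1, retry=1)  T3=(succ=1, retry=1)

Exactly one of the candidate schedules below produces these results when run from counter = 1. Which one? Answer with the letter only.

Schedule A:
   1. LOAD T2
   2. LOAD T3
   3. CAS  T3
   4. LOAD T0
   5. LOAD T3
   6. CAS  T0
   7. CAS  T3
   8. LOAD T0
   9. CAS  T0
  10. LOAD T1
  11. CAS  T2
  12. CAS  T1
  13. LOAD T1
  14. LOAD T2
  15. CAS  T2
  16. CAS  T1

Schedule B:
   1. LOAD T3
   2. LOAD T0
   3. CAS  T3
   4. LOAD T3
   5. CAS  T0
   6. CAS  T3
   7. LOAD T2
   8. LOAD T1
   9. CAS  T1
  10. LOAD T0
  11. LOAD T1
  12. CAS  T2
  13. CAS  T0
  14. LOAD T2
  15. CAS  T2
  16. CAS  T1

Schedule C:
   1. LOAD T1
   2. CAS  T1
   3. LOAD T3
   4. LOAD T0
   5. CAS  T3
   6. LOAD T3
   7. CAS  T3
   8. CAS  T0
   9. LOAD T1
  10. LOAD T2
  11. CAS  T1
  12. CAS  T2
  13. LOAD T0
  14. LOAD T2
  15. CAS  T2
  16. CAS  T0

A

Tracing schedule A:
T2 LOAD — after: cnt=1, r=1 — load
T3 LOAD — after: cnt=1, r=1 — load
T3 CAS — after: cnt=2, r=1 — ok
T0 LOAD — after: cnt=2, r=2 — load
T3 LOAD — after: cnt=2, r=2 — load
T0 CAS — after: cnt=3, r=2 — ok
T3 CAS — after: cnt=3, r=2 — retry
T0 LOAD — after: cnt=3, r=3 — load
T0 CAS — after: cnt=4, r=3 — ok
T1 LOAD — after: cnt=4, r=4 — load
T2 CAS — after: cnt=4, r=1 — retry
T1 CAS — after: cnt=5, r=4 — ok
T1 LOAD — after: cnt=5, r=5 — load
T2 LOAD — after: cnt=5, r=5 — load
T2 CAS — after: cnt=6, r=5 — ok
T1 CAS — after: cnt=6, r=5 — retry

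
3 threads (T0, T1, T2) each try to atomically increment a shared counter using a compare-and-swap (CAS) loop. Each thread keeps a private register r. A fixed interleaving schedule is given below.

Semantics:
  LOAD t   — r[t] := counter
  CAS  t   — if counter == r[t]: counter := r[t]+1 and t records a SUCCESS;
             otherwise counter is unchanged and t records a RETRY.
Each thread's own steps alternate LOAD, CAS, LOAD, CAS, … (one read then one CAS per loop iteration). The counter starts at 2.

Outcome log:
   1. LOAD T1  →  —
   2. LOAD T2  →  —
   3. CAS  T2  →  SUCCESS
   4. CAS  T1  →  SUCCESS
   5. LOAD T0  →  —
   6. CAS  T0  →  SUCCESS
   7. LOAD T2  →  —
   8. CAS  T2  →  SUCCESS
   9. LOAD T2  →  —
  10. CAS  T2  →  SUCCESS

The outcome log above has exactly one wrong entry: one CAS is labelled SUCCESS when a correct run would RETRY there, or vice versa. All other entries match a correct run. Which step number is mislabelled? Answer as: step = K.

Re-executing:
1. LOAD T1 → mem=2 r[T1]=2 [LOAD]
2. LOAD T2 → mem=2 r[T2]=2 [LOAD]
3. CAS T2 → mem=3 r[T2]=2 [OK]
4. CAS T1 → mem=3 r[T1]=2 [RETRY]
5. LOAD T0 → mem=3 r[T0]=3 [LOAD]
6. CAS T0 → mem=4 r[T0]=3 [OK]
7. LOAD T2 → mem=4 r[T2]=4 [LOAD]
8. CAS T2 → mem=5 r[T2]=4 [OK]
9. LOAD T2 → mem=5 r[T2]=5 [LOAD]
10. CAS T2 → mem=6 r[T2]=5 [OK]
Log disagrees first at step 4.

step = 4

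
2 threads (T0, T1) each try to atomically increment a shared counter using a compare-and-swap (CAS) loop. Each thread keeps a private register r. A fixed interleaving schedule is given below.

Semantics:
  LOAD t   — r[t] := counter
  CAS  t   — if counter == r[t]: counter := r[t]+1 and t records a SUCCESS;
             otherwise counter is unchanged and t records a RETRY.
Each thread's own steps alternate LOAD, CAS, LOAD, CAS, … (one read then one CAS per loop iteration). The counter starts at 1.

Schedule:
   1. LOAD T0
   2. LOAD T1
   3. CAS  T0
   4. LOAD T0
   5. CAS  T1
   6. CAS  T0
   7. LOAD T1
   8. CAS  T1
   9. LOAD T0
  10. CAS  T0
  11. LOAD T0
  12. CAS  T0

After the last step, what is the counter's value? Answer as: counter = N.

1. LOAD T0 → mem=1 r[T0]=1 [LOAD]
2. LOAD T1 → mem=1 r[T1]=1 [LOAD]
3. CAS T0 → mem=2 r[T0]=1 [OK]
4. LOAD T0 → mem=2 r[T0]=2 [LOAD]
5. CAS T1 → mem=2 r[T1]=1 [RETRY]
6. CAS T0 → mem=3 r[T0]=2 [OK]
7. LOAD T1 → mem=3 r[T1]=3 [LOAD]
8. CAS T1 → mem=4 r[T1]=3 [OK]
9. LOAD T0 → mem=4 r[T0]=4 [LOAD]
10. CAS T0 → mem=5 r[T0]=4 [OK]
11. LOAD T0 → mem=5 r[T0]=5 [LOAD]
12. CAS T0 → mem=6 r[T0]=5 [OK]

counter = 6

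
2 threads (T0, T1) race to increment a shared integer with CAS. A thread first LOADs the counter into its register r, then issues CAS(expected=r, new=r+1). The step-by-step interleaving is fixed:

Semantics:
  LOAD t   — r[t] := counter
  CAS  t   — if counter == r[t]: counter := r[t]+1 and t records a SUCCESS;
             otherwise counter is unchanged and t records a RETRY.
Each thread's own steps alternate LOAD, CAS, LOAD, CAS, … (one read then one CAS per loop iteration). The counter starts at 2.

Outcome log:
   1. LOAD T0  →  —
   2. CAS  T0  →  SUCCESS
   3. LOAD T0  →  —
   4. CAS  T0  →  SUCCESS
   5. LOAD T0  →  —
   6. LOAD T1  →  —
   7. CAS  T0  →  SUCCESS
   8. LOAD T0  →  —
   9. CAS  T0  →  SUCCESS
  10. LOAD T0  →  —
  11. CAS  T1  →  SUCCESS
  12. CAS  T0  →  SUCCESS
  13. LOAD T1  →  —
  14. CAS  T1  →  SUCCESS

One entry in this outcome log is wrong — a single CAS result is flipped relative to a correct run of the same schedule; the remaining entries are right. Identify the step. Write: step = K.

Correct run:
   1) LOAD T0:  M=2  r_T0=2
   2) CAS  T0:  M=3  r_T0=2 ✓
   3) LOAD T0:  M=3  r_T0=3
   4) CAS  T0:  M=4  r_T0=3 ✓
   5) LOAD T0:  M=4  r_T0=4
   6) LOAD T1:  M=4  r_T1=4
   7) CAS  T0:  M=5  r_T0=4 ✓
   8) LOAD T0:  M=5  r_T0=5
   9) CAS  T0:  M=6  r_T0=5 ✓
  10) LOAD T0:  M=6  r_T0=6
  11) CAS  T1:  M=6  r_T1=4 ✗
  12) CAS  T0:  M=7  r_T0=6 ✓
  13) LOAD T1:  M=7  r_T1=7
  14) CAS  T1:  M=8  r_T1=7 ✓
Mismatch at 11.

step = 11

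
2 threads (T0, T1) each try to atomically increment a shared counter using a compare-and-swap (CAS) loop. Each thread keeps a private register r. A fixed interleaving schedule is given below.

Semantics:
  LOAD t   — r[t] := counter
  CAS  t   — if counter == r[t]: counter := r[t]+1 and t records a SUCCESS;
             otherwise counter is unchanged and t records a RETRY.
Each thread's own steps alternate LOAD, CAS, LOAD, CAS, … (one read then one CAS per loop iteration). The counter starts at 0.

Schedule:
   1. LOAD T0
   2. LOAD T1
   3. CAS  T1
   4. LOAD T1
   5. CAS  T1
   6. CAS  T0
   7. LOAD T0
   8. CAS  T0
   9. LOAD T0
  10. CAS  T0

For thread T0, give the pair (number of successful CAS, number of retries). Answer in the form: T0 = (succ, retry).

1. LOAD T0 → mem=0 r[T0]=0 [LOAD]
2. LOAD T1 → mem=0 r[T1]=0 [LOAD]
3. CAS T1 → mem=1 r[T1]=0 [OK]
4. LOAD T1 → mem=1 r[T1]=1 [LOAD]
5. CAS T1 → mem=2 r[T1]=1 [OK]
6. CAS T0 → mem=2 r[T0]=0 [RETRY]
7. LOAD T0 → mem=2 r[T0]=2 [LOAD]
8. CAS T0 → mem=3 r[T0]=2 [OK]
9. LOAD T0 → mem=3 r[T0]=3 [LOAD]
10. CAS T0 → mem=4 r[T0]=3 [OK]

T0 = (2, 1)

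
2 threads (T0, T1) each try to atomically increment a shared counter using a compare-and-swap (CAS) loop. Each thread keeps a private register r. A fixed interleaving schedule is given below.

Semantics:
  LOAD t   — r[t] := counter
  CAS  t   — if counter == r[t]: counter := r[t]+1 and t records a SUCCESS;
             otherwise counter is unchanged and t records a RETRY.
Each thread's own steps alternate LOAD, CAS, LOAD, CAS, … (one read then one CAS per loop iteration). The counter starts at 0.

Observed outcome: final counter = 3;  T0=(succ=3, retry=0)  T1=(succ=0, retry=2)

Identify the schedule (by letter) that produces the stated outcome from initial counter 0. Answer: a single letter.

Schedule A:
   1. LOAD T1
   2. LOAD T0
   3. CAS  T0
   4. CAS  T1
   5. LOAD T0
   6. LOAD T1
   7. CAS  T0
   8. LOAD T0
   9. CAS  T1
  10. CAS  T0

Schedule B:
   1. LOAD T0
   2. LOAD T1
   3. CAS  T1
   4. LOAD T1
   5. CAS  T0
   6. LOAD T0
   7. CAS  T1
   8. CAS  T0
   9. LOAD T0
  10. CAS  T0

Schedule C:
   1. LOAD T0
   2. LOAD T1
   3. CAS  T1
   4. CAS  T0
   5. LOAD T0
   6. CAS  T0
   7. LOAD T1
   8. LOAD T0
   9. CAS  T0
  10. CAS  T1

A

Run A:
1. LOAD T1 → mem=0 r[T1]=0 [LOAD]
2. LOAD T0 → mem=0 r[T0]=0 [LOAD]
3. CAS T0 → mem=1 r[T0]=0 [OK]
4. CAS T1 → mem=1 r[T1]=0 [RETRY]
5. LOAD T0 → mem=1 r[T0]=1 [LOAD]
6. LOAD T1 → mem=1 r[T1]=1 [LOAD]
7. CAS T0 → mem=2 r[T0]=1 [OK]
8. LOAD T0 → mem=2 r[T0]=2 [LOAD]
9. CAS T1 → mem=2 r[T1]=1 [RETRY]
10. CAS T0 → mem=3 r[T0]=2 [OK]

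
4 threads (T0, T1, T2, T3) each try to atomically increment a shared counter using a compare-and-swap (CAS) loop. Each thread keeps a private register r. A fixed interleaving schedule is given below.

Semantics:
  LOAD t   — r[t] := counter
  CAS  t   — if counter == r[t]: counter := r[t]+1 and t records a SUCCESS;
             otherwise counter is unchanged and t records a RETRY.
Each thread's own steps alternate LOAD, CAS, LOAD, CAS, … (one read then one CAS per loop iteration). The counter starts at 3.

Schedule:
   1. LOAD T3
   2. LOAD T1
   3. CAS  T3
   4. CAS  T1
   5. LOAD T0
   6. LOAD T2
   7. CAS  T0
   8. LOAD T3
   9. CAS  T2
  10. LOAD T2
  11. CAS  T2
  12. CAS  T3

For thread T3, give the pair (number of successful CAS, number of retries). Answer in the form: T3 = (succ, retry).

#1 T3 reads 3
#2 T1 reads 3
#3 T3 CAS(3→4) writes; counter now 4
#4 T1 CAS(3→4) fails; counter now 4
#5 T0 reads 4
#6 T2 reads 4
#7 T0 CAS(4→5) writes; counter now 5
#8 T3 reads 5
#9 T2 CAS(4→5) fails; counter now 5
#10 T2 reads 5
#11 T2 CAS(5→6) writes; counter now 6
#12 T3 CAS(5→6) fails; counter now 6

T3 = (1, 1)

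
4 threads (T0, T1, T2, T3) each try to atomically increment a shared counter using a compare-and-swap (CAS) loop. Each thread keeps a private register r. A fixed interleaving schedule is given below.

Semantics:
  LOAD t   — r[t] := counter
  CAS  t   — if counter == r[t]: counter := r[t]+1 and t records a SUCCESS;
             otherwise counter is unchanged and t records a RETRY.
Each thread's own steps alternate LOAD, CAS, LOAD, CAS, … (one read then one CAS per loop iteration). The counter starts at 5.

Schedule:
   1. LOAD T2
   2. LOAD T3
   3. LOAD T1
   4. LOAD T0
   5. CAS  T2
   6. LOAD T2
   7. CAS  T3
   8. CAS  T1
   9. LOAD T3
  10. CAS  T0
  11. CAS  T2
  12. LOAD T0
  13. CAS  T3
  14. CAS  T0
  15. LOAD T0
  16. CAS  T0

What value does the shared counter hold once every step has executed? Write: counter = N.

counter = 9

1. LOAD T2 → mem=5 r[T2]=5 [LOAD]
2. LOAD T3 → mem=5 r[T3]=5 [LOAD]
3. LOAD T1 → mem=5 r[T1]=5 [LOAD]
4. LOAD T0 → mem=5 r[T0]=5 [LOAD]
5. CAS T2 → mem=6 r[T2]=5 [OK]
6. LOAD T2 → mem=6 r[T2]=6 [LOAD]
7. CAS T3 → mem=6 r[T3]=5 [RETRY]
8. CAS T1 → mem=6 r[T1]=5 [RETRY]
9. LOAD T3 → mem=6 r[T3]=6 [LOAD]
10. CAS T0 → mem=6 r[T0]=5 [RETRY]
11. CAS T2 → mem=7 r[T2]=6 [OK]
12. LOAD T0 → mem=7 r[T0]=7 [LOAD]
13. CAS T3 → mem=7 r[T3]=6 [RETRY]
14. CAS T0 → mem=8 r[T0]=7 [OK]
15. LOAD T0 → mem=8 r[T0]=8 [LOAD]
16. CAS T0 → mem=9 r[T0]=8 [OK]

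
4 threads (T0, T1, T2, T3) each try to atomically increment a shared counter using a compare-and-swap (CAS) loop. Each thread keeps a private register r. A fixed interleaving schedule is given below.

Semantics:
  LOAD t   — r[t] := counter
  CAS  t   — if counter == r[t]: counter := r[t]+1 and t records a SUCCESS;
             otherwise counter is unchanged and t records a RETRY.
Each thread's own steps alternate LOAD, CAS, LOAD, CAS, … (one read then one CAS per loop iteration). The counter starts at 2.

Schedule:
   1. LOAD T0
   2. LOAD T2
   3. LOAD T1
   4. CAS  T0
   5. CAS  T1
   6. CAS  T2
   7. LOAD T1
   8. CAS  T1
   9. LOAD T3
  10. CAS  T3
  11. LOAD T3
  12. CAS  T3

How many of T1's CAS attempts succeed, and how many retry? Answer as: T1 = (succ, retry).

T1 = (1, 1)

T0 LOAD — after: cnt=2, r=2 — load
T2 LOAD — after: cnt=2, r=2 — load
T1 LOAD — after: cnt=2, r=2 — load
T0 CAS — after: cnt=3, r=2 — ok
T1 CAS — after: cnt=3, r=2 — retry
T2 CAS — after: cnt=3, r=2 — retry
T1 LOAD — after: cnt=3, r=3 — load
T1 CAS — after: cnt=4, r=3 — ok
T3 LOAD — after: cnt=4, r=4 — load
T3 CAS — after: cnt=5, r=4 — ok
T3 LOAD — after: cnt=5, r=5 — load
T3 CAS — after: cnt=6, r=5 — ok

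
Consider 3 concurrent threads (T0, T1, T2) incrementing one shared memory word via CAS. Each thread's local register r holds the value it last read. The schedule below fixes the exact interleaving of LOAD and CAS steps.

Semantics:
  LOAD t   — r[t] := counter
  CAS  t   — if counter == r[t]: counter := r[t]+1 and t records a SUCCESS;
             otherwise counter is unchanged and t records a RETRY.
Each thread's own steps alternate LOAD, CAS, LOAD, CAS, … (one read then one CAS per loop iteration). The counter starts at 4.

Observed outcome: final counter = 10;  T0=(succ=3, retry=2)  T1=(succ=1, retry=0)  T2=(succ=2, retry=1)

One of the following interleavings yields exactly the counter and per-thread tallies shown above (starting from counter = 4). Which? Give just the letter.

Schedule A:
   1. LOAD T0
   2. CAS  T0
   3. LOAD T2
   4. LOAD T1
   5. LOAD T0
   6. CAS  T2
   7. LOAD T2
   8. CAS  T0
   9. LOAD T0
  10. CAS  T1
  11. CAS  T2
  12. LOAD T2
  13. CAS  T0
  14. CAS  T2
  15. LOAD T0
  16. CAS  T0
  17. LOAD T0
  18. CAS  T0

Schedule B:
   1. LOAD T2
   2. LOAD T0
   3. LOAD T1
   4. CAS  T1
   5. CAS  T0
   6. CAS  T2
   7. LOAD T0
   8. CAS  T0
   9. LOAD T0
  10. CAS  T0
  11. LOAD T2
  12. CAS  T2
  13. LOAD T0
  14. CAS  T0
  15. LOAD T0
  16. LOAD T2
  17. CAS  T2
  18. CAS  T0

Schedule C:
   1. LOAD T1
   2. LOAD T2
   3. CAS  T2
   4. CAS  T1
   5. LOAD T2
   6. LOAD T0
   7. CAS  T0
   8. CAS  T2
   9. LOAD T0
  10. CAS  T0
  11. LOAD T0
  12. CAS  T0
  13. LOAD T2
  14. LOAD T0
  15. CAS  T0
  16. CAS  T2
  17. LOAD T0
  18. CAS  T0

Tracing schedule B:
step 1: T2 LOAD ⇒ load; ctr=4 reg=4
step 2: T0 LOAD ⇒ load; ctr=4 reg=4
step 3: T1 LOAD ⇒ load; ctr=4 reg=4
step 4: T1 CAS ⇒ ok; ctr=5 reg=4
step 5: T0 CAS ⇒ retry; ctr=5 reg=4
step 6: T2 CAS ⇒ retry; ctr=5 reg=4
step 7: T0 LOAD ⇒ load; ctr=5 reg=5
step 8: T0 CAS ⇒ ok; ctr=6 reg=5
step 9: T0 LOAD ⇒ load; ctr=6 reg=6
step 10: T0 CAS ⇒ ok; ctr=7 reg=6
step 11: T2 LOAD ⇒ load; ctr=7 reg=7
step 12: T2 CAS ⇒ ok; ctr=8 reg=7
step 13: T0 LOAD ⇒ load; ctr=8 reg=8
step 14: T0 CAS ⇒ ok; ctr=9 reg=8
step 15: T0 LOAD ⇒ load; ctr=9 reg=9
step 16: T2 LOAD ⇒ load; ctr=9 reg=9
step 17: T2 CAS ⇒ ok; ctr=10 reg=9
step 18: T0 CAS ⇒ retry; ctr=10 reg=9

B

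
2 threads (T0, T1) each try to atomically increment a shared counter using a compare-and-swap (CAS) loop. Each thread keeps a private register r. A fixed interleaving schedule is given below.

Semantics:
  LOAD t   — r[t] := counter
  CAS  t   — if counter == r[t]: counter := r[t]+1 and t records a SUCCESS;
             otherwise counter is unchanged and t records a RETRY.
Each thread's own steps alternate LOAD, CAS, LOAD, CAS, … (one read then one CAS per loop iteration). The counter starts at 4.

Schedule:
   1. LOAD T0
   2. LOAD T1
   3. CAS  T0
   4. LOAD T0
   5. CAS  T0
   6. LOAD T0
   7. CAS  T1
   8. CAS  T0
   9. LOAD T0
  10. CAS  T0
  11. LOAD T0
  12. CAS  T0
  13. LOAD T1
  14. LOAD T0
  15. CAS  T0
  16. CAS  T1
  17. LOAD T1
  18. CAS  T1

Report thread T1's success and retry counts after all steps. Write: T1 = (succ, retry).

1. LOAD T0 → mem=4 r[T0]=4 [LOAD]
2. LOAD T1 → mem=4 r[T1]=4 [LOAD]
3. CAS T0 → mem=5 r[T0]=4 [OK]
4. LOAD T0 → mem=5 r[T0]=5 [LOAD]
5. CAS T0 → mem=6 r[T0]=5 [OK]
6. LOAD T0 → mem=6 r[T0]=6 [LOAD]
7. CAS T1 → mem=6 r[T1]=4 [RETRY]
8. CAS T0 → mem=7 r[T0]=6 [OK]
9. LOAD T0 → mem=7 r[T0]=7 [LOAD]
10. CAS T0 → mem=8 r[T0]=7 [OK]
11. LOAD T0 → mem=8 r[T0]=8 [LOAD]
12. CAS T0 → mem=9 r[T0]=8 [OK]
13. LOAD T1 → mem=9 r[T1]=9 [LOAD]
14. LOAD T0 → mem=9 r[T0]=9 [LOAD]
15. CAS T0 → mem=10 r[T0]=9 [OK]
16. CAS T1 → mem=10 r[T1]=9 [RETRY]
17. LOAD T1 → mem=10 r[T1]=10 [LOAD]
18. CAS T1 → mem=11 r[T1]=10 [OK]

T1 = (1, 2)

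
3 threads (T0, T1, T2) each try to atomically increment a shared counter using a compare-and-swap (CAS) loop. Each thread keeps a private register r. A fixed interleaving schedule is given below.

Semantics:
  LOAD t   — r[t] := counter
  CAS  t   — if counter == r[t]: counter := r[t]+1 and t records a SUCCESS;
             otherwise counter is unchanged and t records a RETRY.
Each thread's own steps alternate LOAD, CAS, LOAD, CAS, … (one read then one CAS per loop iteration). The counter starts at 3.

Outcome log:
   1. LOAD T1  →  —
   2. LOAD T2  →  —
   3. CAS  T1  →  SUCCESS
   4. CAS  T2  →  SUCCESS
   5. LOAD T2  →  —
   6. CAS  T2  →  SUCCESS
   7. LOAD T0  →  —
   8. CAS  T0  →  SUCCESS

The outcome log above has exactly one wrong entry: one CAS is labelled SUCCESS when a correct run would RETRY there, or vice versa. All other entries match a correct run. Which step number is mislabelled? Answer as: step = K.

Re-executing:
step 1: T1 LOAD ⇒ load; ctr=3 reg=3
step 2: T2 LOAD ⇒ load; ctr=3 reg=3
step 3: T1 CAS ⇒ ok; ctr=4 reg=3
step 4: T2 CAS ⇒ retry; ctr=4 reg=3
step 5: T2 LOAD ⇒ load; ctr=4 reg=4
step 6: T2 CAS ⇒ ok; ctr=5 reg=4
step 7: T0 LOAD ⇒ load; ctr=5 reg=5
step 8: T0 CAS ⇒ ok; ctr=6 reg=5
Mismatch at 4.

step = 4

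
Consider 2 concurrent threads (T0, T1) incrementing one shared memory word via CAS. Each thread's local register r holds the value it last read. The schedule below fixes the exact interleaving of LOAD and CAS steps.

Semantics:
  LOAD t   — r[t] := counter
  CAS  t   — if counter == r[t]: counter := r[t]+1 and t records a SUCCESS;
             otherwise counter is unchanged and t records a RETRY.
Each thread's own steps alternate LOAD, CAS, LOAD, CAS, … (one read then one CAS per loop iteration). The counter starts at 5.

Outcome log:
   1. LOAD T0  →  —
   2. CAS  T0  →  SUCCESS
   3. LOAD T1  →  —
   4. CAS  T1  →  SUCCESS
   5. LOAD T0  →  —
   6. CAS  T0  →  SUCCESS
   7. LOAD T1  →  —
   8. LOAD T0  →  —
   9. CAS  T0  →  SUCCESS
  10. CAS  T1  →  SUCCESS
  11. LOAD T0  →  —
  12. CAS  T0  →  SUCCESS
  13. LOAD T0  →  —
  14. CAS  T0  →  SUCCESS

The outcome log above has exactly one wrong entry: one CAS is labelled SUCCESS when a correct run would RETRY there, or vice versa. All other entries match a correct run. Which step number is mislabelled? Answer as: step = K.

Reference trace:
step 1: T0 LOAD ⇒ load; ctr=5 reg=5
step 2: T0 CAS ⇒ ok; ctr=6 reg=5
step 3: T1 LOAD ⇒ load; ctr=6 reg=6
step 4: T1 CAS ⇒ ok; ctr=7 reg=6
step 5: T0 LOAD ⇒ load; ctr=7 reg=7
step 6: T0 CAS ⇒ ok; ctr=8 reg=7
step 7: T1 LOAD ⇒ load; ctr=8 reg=8
step 8: T0 LOAD ⇒ load; ctr=8 reg=8
step 9: T0 CAS ⇒ ok; ctr=9 reg=8
step 10: T1 CAS ⇒ retry; ctr=9 reg=8
step 11: T0 LOAD ⇒ load; ctr=9 reg=9
step 12: T0 CAS ⇒ ok; ctr=10 reg=9
step 13: T0 LOAD ⇒ load; ctr=10 reg=10
step 14: T0 CAS ⇒ ok; ctr=11 reg=10
Mismatch at 10.

step = 10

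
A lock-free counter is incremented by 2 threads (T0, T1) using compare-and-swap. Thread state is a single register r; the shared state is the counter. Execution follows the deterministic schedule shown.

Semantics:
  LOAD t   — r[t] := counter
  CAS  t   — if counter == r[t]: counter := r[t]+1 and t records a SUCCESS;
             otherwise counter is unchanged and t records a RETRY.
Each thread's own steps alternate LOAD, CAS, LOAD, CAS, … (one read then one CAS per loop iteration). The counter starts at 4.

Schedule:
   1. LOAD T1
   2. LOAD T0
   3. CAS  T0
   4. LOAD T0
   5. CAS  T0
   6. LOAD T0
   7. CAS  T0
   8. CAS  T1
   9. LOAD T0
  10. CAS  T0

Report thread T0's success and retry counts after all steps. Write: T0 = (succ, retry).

T0 = (4, 0)

#1 T1 reads 4
#2 T0 reads 4
#3 T0 CAS(4→5) writes; counter now 5
#4 T0 reads 5
#5 T0 CAS(5→6) writes; counter now 6
#6 T0 reads 6
#7 T0 CAS(6→7) writes; counter now 7
#8 T1 CAS(4→5) fails; counter now 7
#9 T0 reads 7
#10 T0 CAS(7→8) writes; counter now 8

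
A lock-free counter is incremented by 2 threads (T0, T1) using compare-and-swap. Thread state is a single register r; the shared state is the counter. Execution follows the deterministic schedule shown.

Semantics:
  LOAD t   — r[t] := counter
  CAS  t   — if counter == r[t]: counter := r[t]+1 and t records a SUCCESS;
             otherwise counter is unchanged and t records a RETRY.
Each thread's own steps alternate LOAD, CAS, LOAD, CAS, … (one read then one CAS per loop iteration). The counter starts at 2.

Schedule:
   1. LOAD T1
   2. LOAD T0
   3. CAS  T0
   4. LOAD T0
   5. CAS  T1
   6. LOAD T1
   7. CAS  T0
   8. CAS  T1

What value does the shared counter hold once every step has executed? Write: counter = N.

counter = 4

#1 T1 reads 2
#2 T0 reads 2
#3 T0 CAS(2→3) writes; counter now 3
#4 T0 reads 3
#5 T1 CAS(2→3) fails; counter now 3
#6 T1 reads 3
#7 T0 CAS(3→4) writes; counter now 4
#8 T1 CAS(3→4) fails; counter now 4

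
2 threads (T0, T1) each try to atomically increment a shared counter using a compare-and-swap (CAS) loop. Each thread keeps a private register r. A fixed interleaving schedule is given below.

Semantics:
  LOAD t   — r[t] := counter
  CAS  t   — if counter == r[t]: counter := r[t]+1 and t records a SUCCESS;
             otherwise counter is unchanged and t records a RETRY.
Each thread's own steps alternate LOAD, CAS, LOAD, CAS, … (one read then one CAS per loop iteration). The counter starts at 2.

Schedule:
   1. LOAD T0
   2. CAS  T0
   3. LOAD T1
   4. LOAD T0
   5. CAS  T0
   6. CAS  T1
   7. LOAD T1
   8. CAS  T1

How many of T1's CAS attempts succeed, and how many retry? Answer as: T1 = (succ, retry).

#1 T0 reads 2
#2 T0 CAS(2→3) writes; counter now 3
#3 T1 reads 3
#4 T0 reads 3
#5 T0 CAS(3→4) writes; counter now 4
#6 T1 CAS(3→4) fails; counter now 4
#7 T1 reads 4
#8 T1 CAS(4→5) writes; counter now 5

T1 = (1, 1)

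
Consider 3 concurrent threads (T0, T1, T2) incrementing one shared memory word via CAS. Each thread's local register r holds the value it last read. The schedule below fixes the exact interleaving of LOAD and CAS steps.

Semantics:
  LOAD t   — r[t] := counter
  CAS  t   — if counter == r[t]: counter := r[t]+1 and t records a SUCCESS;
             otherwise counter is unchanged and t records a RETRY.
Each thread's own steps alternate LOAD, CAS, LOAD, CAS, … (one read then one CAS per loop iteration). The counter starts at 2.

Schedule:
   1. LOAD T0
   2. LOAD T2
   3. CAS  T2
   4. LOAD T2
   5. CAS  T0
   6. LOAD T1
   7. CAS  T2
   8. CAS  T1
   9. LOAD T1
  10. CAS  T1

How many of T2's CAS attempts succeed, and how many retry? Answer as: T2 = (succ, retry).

T2 = (2, 0)

[1] T0.load  rd  (counter 2, T0.r 2)
[2] T2.load  rd  (counter 2, T2.r 2)
[3] T2.cas  hit  (counter 3, T2.r 2)
[4] T2.load  rd  (counter 3, T2.r 3)
[5] T0.cas  miss  (counter 3, T0.r 2)
[6] T1.load  rd  (counter 3, T1.r 3)
[7] T2.cas  hit  (counter 4, T2.r 3)
[8] T1.cas  miss  (counter 4, T1.r 3)
[9] T1.load  rd  (counter 4, T1.r 4)
[10] T1.cas  hit  (counter 5, T1.r 4)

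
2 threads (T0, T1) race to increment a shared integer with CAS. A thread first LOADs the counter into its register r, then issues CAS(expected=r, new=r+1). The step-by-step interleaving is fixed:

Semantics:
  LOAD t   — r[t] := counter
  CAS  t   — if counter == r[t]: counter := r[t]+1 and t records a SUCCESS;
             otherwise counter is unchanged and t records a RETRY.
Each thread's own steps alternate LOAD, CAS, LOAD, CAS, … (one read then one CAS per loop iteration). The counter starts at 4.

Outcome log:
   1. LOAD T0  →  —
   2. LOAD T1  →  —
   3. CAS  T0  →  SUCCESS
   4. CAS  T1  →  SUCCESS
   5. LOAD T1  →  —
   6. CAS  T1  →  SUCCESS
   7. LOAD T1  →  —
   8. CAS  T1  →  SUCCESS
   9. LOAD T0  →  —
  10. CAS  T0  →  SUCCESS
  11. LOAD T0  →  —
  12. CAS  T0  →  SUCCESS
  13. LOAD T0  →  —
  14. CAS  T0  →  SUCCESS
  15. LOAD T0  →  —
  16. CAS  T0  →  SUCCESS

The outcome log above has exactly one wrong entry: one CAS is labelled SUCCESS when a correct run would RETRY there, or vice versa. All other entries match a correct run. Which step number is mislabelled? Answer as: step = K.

Reference trace:
step 1: T0 LOAD ⇒ load; ctr=4 reg=4
step 2: T1 LOAD ⇒ load; ctr=4 reg=4
step 3: T0 CAS ⇒ ok; ctr=5 reg=4
step 4: T1 CAS ⇒ retry; ctr=5 reg=4
step 5: T1 LOAD ⇒ load; ctr=5 reg=5
step 6: T1 CAS ⇒ ok; ctr=6 reg=5
step 7: T1 LOAD ⇒ load; ctr=6 reg=6
step 8: T1 CAS ⇒ ok; ctr=7 reg=6
step 9: T0 LOAD ⇒ load; ctr=7 reg=7
step 10: T0 CAS ⇒ ok; ctr=8 reg=7
step 11: T0 LOAD ⇒ load; ctr=8 reg=8
step 12: T0 CAS ⇒ ok; ctr=9 reg=8
step 13: T0 LOAD ⇒ load; ctr=9 reg=9
step 14: T0 CAS ⇒ ok; ctr=10 reg=9
step 15: T0 LOAD ⇒ load; ctr=10 reg=10
step 16: T0 CAS ⇒ ok; ctr=11 reg=10
Mismatch at 4.

step = 4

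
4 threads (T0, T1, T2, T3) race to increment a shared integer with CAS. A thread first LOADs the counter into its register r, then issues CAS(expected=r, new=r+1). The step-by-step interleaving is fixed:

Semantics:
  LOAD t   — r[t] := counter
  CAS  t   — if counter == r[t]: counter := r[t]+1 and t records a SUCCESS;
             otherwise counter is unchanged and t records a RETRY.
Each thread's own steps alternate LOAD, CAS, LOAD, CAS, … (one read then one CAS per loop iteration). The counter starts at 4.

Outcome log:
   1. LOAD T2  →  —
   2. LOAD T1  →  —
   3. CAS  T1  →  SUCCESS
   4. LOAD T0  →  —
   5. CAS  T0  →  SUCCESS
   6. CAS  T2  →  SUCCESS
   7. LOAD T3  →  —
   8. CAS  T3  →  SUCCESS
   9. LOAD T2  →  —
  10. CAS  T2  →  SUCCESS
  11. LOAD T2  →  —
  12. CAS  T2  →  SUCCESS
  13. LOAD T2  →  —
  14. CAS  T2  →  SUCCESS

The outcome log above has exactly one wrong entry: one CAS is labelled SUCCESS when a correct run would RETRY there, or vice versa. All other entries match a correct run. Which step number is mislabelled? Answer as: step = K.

Re-executing:
#1 T2 reads 4
#2 T1 reads 4
#3 T1 CAS(4→5) writes; counter now 5
#4 T0 reads 5
#5 T0 CAS(5→6) writes; counter now 6
#6 T2 CAS(4→5) fails; counter now 6
#7 T3 reads 6
#8 T3 CAS(6→7) writes; counter now 7
#9 T2 reads 7
#10 T2 CAS(7→8) writes; counter now 8
#11 T2 reads 8
#12 T2 CAS(8→9) writes; counter now 9
#13 T2 reads 9
#14 T2 CAS(9→10) writes; counter now 10
Mismatch at 6.

step = 6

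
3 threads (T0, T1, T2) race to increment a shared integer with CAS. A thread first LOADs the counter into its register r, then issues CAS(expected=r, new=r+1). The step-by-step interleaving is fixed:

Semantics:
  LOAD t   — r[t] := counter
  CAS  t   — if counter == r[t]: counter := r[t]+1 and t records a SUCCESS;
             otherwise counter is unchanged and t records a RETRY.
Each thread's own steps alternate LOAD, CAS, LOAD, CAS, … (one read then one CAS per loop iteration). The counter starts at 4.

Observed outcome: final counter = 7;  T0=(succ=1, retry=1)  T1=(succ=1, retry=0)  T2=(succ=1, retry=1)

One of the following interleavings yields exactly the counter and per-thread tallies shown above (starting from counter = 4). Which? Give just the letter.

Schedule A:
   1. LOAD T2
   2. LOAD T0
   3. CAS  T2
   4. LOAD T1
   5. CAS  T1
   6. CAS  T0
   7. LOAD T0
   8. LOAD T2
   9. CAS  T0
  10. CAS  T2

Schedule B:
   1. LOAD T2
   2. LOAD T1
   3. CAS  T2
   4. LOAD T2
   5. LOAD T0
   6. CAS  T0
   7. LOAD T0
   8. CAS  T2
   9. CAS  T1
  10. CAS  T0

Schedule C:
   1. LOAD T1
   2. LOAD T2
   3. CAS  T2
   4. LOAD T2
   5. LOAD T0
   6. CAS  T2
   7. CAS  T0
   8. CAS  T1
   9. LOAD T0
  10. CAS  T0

Tracing schedule A:
1. LOAD T2 → mem=4 r[T2]=4 [LOAD]
2. LOAD T0 → mem=4 r[T0]=4 [LOAD]
3. CAS T2 → mem=5 r[T2]=4 [OK]
4. LOAD T1 → mem=5 r[T1]=5 [LOAD]
5. CAS T1 → mem=6 r[T1]=5 [OK]
6. CAS T0 → mem=6 r[T0]=4 [RETRY]
7. LOAD T0 → mem=6 r[T0]=6 [LOAD]
8. LOAD T2 → mem=6 r[T2]=6 [LOAD]
9. CAS T0 → mem=7 r[T0]=6 [OK]
10. CAS T2 → mem=7 r[T2]=6 [RETRY]

A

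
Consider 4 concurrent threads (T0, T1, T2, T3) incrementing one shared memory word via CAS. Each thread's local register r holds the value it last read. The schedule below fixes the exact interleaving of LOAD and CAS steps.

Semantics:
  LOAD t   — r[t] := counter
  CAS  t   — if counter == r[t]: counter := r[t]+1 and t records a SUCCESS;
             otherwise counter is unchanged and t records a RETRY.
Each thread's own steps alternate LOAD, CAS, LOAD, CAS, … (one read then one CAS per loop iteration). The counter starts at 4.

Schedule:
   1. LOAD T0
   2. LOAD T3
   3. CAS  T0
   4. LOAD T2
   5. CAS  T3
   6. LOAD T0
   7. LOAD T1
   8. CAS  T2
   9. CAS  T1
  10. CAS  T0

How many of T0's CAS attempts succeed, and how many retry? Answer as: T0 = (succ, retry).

T0 = (1, 1)

#1 T0 reads 4
#2 T3 reads 4
#3 T0 CAS(4→5) writes; counter now 5
#4 T2 reads 5
#5 T3 CAS(4→5) fails; counter now 5
#6 T0 reads 5
#7 T1 reads 5
#8 T2 CAS(5→6) writes; counter now 6
#9 T1 CAS(5→6) fails; counter now 6
#10 T0 CAS(5→6) fails; counter now 6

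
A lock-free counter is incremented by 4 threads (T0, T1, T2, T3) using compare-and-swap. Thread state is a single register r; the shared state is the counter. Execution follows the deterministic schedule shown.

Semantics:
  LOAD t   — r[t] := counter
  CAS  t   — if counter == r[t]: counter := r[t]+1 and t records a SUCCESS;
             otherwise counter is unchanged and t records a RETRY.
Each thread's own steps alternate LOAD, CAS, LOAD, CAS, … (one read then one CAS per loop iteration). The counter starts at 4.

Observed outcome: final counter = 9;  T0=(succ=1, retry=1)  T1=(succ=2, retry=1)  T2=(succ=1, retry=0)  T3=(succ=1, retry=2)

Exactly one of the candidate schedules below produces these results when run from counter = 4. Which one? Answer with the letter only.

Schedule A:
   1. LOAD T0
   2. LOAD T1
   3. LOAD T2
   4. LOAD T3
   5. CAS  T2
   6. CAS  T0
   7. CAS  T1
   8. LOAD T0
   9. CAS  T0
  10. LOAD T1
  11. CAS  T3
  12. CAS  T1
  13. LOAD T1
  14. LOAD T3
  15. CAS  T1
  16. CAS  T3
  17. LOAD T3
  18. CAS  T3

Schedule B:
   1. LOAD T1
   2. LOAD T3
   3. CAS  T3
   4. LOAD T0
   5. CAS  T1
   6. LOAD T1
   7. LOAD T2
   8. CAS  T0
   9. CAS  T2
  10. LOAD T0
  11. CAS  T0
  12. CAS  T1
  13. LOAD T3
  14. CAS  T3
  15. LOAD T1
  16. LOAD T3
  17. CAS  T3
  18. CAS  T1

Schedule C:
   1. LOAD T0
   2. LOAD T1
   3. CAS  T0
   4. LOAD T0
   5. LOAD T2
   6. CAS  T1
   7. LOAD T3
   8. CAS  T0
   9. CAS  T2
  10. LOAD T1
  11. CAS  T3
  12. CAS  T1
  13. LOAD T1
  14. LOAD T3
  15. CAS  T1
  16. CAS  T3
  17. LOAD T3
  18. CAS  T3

A

Tracing schedule A:
#1 T0 reads 4
#2 T1 reads 4
#3 T2 reads 4
#4 T3 reads 4
#5 T2 CAS(4→5) writes; counter now 5
#6 T0 CAS(4→5) fails; counter now 5
#7 T1 CAS(4→5) fails; counter now 5
#8 T0 reads 5
#9 T0 CAS(5→6) writes; counter now 6
#10 T1 reads 6
#11 T3 CAS(4→5) fails; counter now 6
#12 T1 CAS(6→7) writes; counter now 7
#13 T1 reads 7
#14 T3 reads 7
#15 T1 CAS(7→8) writes; counter now 8
#16 T3 CAS(7→8) fails; counter now 8
#17 T3 reads 8
#18 T3 CAS(8→9) writes; counter now 9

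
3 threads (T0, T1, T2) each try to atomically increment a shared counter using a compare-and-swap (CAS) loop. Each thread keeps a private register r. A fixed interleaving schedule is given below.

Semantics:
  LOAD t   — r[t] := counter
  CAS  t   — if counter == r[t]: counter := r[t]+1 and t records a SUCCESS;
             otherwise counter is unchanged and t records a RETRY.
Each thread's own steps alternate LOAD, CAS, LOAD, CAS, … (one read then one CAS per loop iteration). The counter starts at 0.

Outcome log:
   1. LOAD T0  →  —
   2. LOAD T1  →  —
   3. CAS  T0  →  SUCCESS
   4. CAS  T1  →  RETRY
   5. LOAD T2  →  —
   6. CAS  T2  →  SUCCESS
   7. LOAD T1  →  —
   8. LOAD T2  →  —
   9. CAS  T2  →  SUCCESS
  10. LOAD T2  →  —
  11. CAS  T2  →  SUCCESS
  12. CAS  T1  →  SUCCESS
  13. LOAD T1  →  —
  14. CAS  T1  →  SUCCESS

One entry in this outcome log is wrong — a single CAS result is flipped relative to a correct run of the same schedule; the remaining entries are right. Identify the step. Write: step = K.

step = 12

Correct run:
[1] T0.load  rd  (counter 0, T0.r 0)
[2] T1.load  rd  (counter 0, T1.r 0)
[3] T0.cas  hit  (counter 1, T0.r 0)
[4] T1.cas  miss  (counter 1, T1.r 0)
[5] T2.load  rd  (counter 1, T2.r 1)
[6] T2.cas  hit  (counter 2, T2.r 1)
[7] T1.load  rd  (counter 2, T1.r 2)
[8] T2.load  rd  (counter 2, T2.r 2)
[9] T2.cas  hit  (counter 3, T2.r 2)
[10] T2.load  rd  (counter 3, T2.r 3)
[11] T2.cas  hit  (counter 4, T2.r 3)
[12] T1.cas  miss  (counter 4, T1.r 2)
[13] T1.load  rd  (counter 4, T1.r 4)
[14] T1.cas  hit  (counter 5, T1.r 4)
Mismatch at 12.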